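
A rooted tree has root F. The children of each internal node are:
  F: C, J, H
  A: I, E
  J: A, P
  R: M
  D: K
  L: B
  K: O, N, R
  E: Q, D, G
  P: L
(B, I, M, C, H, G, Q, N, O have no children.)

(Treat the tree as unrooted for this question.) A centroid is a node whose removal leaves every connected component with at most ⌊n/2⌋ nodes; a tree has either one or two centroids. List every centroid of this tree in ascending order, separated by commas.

Removing E splits the tree into components of sizes 9, 6, 1, 1; the largest is 9 ≤ ⌊18/2⌋ = 9.
Its neighbour A also leaves a largest component of size 9, so both are centroids.

A, E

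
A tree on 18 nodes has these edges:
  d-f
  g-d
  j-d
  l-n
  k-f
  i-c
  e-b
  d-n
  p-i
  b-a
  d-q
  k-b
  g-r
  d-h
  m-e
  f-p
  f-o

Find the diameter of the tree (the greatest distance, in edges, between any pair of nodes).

7

A longest path is m–e–b–k–f–d–g–r, with 7 edges.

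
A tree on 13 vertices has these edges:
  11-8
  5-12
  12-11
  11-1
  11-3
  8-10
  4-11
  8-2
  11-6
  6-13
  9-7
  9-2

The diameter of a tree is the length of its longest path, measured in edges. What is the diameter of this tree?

Starting from 7, a farthest node is 5 at distance 6.
One longest path: 7 – 9 – 2 – 8 – 11 – 12 – 5.
So the diameter is 6.

6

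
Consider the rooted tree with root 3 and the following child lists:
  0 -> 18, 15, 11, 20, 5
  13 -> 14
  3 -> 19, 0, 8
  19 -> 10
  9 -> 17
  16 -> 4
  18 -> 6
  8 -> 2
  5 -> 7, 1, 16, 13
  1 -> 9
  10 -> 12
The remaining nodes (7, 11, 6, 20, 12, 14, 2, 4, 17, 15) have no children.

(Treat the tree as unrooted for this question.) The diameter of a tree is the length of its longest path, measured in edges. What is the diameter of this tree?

8

A longest path is 12–10–19–3–0–5–1–9–17, with 8 edges.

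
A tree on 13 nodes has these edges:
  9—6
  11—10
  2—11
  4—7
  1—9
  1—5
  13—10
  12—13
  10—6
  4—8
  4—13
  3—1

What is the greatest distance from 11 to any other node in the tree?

5

Distances from 11 peak at 5, attained at 5 (3 also at distance 5).
11–10–6–9–1–5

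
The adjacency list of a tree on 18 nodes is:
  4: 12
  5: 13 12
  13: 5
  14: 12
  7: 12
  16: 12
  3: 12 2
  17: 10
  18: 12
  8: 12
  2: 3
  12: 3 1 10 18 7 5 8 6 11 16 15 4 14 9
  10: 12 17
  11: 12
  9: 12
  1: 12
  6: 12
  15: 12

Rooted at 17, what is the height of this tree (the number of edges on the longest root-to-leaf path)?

A deepest node is 13, reached by 17 → 10 → 12 → 5 → 13.
That path has 4 edges, so the height is 4.

4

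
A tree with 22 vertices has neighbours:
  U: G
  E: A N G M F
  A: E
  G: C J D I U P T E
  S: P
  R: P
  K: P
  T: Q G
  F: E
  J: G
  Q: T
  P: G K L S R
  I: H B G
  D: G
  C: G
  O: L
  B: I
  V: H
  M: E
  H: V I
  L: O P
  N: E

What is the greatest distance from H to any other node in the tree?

Distances from H peak at 5, attained at O.
H–I–G–P–L–O

5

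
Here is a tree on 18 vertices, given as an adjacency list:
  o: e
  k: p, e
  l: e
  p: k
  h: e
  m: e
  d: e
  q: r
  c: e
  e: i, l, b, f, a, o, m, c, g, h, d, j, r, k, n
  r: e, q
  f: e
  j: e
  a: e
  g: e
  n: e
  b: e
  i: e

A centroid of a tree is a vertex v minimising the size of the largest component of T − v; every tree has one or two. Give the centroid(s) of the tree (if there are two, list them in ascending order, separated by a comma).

Delete e: the remaining components have sizes 2, 2, 1, 1, 1, 1, 1, 1, 1, 1, 1, 1, 1, 1, 1. Max 2 ≤ 9, so e is a centroid.
No neighbour of e does as well, so e is the unique centroid.

e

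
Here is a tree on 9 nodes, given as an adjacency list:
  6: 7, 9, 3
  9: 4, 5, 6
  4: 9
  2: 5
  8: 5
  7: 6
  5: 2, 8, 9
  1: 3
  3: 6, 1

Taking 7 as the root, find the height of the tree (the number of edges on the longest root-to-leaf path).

4

A deepest node is 8, reached by 7 – 6 – 9 – 5 – 8.
That path has 4 edges, so the height is 4.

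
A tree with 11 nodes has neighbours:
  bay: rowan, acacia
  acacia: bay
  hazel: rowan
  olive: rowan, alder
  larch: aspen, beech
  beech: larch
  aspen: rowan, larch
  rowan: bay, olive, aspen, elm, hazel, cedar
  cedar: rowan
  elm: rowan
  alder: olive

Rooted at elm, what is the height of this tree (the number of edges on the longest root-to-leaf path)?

The longest root-to-leaf path is elm → rowan → aspen → larch → beech (4 edges).

4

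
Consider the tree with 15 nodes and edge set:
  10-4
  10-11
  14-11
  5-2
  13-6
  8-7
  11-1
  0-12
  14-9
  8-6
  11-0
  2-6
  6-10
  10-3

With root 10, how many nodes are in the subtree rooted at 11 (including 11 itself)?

6

Descendants of 11 (including itself): 11, 0, 14, 1, 12, 9. That's 6.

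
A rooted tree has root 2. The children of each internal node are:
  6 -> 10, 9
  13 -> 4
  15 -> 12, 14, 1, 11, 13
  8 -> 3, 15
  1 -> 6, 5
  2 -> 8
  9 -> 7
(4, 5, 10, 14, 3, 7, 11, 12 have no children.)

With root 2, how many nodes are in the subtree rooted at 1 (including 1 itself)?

6

Descendants of 1 (including itself): 1, 6, 5, 9, 10, 7. That's 6.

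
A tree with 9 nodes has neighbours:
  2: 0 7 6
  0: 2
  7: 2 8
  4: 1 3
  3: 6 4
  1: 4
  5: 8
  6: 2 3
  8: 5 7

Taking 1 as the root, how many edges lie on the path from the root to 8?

Path from 1 to 8: 1 – 4 – 3 – 6 – 2 – 7 – 8, which has 6 edges.

6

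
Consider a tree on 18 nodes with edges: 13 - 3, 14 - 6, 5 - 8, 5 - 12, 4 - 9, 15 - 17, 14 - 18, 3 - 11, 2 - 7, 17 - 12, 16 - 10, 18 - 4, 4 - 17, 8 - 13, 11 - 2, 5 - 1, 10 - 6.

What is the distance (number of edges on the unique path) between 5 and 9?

4

Walking from 5: 5 – 12 – 17 – 4 – 9. Length 4.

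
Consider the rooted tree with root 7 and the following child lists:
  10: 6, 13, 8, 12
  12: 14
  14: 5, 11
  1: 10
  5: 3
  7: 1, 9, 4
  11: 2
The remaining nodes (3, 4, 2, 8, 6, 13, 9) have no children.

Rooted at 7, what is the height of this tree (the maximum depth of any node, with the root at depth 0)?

6

2 sits deepest: 7-1-10-12-14-11-2 — 6 edges from the root.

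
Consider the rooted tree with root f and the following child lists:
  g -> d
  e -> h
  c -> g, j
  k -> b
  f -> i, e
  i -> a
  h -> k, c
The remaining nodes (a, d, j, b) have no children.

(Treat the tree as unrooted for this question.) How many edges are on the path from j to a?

The path is j – c – h – e – f – i – a, which has 6 edges.

6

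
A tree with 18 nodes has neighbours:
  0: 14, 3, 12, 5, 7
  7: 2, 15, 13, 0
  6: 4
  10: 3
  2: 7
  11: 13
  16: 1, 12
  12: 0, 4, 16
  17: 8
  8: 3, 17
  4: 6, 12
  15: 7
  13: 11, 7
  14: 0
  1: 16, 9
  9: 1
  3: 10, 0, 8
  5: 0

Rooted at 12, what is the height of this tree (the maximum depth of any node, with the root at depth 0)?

4

A deepest node is 11, reached by 12-0-7-13-11.
That path has 4 edges, so the height is 4.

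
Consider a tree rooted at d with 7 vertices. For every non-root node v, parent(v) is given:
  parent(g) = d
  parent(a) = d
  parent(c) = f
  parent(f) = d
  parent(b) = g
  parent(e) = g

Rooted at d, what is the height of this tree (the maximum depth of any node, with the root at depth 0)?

2

The longest root-to-leaf path is d–f–c (2 edges).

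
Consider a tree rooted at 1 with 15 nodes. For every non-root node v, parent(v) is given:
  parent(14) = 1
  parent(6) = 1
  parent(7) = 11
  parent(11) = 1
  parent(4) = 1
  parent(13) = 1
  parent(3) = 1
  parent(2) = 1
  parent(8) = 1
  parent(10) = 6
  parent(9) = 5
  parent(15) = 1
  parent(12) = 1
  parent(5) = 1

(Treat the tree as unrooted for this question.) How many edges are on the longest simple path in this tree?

4

BFS from 9 reaches 7 last, at distance 4; BFS from 7 confirms no node is farther.
Path: 9 - 5 - 1 - 11 - 7.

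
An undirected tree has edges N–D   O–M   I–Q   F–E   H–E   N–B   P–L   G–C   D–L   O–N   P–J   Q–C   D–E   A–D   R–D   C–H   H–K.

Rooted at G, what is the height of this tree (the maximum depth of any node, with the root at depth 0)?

7

M sits deepest: G–C–H–E–D–N–O–M — 7 edges from the root.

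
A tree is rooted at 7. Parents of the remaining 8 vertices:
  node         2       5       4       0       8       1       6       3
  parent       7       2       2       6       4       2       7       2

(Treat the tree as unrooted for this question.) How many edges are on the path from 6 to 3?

3

Walking from 6: 6 – 7 – 2 – 3. Length 3.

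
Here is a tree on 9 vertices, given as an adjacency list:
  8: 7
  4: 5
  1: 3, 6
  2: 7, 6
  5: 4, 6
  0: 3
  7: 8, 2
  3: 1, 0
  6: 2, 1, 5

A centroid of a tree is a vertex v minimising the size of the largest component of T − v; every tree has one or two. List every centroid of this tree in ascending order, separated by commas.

Removing 6 splits the tree into components of sizes 3, 3, 2; the largest is 3 ≤ ⌊9/2⌋ = 4.
Every other node leaves some component of size > 4, so the centroid is unique.

6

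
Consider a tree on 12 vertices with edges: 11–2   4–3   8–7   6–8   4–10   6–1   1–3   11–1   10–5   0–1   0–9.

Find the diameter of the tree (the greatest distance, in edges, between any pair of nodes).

A longest path is 7 – 8 – 6 – 1 – 3 – 4 – 10 – 5, with 7 edges.

7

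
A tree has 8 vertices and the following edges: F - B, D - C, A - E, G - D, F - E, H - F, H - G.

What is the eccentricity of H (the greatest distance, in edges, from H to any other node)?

3

Distances from H peak at 3, attained at A (C also at distance 3).
H-F-E-A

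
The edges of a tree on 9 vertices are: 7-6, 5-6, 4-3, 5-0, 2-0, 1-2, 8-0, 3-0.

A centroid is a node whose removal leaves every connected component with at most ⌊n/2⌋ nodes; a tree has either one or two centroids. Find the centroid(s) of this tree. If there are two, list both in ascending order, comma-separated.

0

Delete 0: the remaining components have sizes 3, 2, 2, 1. Max 3 ≤ 4, so 0 is a centroid.
Every other node leaves some component of size > 4, so the centroid is unique.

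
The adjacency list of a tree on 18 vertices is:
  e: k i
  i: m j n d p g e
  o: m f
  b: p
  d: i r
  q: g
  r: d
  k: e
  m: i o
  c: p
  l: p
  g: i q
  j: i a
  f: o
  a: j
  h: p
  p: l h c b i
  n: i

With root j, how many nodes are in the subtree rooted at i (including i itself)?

The subtree rooted at i contains: i, e, p, m, d, n, g, k, b, c, h, l, o, r, q, f — 16 nodes.

16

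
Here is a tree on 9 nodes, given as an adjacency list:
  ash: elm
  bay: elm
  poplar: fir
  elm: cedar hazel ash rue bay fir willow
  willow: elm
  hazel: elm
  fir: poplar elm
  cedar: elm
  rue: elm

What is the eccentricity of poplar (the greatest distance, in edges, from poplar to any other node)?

A farthest node from poplar is hazel (cedar, ash, bay, rue, willow also at distance 3).
The path poplar-fir-elm-hazel has 3 edges.

3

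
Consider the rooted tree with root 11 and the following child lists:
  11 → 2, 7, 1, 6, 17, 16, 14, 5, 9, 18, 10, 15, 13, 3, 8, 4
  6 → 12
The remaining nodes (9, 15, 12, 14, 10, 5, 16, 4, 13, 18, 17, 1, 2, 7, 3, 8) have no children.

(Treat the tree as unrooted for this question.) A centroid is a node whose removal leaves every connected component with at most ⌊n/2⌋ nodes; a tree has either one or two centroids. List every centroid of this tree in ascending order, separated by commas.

If 11 is removed the pieces have sizes 2, 1, 1, 1, 1, 1, 1, 1, 1, 1, 1, 1, 1, 1, 1, 1, all ≤ ⌊18/2⌋ = 9.
No neighbour of 11 does as well, so 11 is the unique centroid.

11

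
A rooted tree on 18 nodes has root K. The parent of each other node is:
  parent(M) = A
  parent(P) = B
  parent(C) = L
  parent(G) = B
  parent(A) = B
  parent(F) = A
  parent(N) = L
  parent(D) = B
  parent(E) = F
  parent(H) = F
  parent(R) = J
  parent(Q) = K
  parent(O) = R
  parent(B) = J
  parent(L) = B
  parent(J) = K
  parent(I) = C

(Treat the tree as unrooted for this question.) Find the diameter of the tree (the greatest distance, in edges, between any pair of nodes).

6

BFS from Q reaches I last, at distance 6; BFS from I confirms no node is farther.
Path: Q-K-J-B-L-C-I.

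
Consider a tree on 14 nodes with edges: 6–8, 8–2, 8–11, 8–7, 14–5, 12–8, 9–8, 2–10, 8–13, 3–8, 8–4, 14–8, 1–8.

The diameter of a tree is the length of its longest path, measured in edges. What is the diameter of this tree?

BFS from 10 reaches 5 last, at distance 4; BFS from 5 confirms no node is farther.
Path: 10–2–8–14–5.

4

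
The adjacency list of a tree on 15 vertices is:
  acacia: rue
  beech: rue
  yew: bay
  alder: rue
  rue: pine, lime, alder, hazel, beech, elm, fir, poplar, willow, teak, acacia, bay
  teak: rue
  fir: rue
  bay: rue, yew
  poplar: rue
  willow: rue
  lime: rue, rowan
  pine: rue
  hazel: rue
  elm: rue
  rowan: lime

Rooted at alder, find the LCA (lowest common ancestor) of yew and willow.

Path yew→root: yew bay rue alder; path willow→root: willow rue alder.
First common node: rue.

rue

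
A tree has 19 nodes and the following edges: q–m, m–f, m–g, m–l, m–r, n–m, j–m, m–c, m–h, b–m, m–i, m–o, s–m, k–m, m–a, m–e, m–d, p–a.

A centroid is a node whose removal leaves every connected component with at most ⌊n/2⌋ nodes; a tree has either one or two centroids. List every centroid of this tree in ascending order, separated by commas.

m

If m is removed the pieces have sizes 2, 1, 1, 1, 1, 1, 1, 1, 1, 1, 1, 1, 1, 1, 1, 1, 1, all ≤ ⌊19/2⌋ = 9.
No neighbour of m does as well, so m is the unique centroid.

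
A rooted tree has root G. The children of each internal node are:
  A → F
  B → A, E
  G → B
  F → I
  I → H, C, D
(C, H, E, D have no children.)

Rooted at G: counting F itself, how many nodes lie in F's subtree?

F's subtree: {F, I, D, H, C}, size 5.

5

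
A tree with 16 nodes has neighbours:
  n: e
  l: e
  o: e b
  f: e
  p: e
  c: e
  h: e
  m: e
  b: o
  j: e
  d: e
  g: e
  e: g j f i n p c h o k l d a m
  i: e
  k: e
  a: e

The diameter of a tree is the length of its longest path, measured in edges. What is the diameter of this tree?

3

BFS from b reaches l last, at distance 3; BFS from l confirms no node is farther.
Path: b-o-e-l.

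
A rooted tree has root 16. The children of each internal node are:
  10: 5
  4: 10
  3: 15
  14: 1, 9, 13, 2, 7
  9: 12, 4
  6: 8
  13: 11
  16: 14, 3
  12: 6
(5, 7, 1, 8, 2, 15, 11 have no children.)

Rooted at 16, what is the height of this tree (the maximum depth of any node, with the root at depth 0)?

The longest root-to-leaf path is 16–14–9–4–10–5 (5 edges).

5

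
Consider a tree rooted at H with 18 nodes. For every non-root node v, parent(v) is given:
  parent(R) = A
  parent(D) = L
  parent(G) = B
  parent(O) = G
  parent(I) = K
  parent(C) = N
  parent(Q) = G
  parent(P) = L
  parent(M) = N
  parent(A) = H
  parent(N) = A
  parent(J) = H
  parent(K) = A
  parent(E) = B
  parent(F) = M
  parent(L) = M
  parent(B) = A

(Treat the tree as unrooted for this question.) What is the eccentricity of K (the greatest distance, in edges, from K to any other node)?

5

The node farthest from K is D (P also at distance 5), via K-A-N-M-L-D — 5 edges.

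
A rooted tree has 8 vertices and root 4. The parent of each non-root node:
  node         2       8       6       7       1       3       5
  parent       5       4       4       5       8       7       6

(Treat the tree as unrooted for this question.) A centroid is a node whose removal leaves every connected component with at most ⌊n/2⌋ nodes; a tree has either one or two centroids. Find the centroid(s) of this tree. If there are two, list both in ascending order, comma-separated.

Delete 6: the remaining components have sizes 4, 3. Max 4 ≤ 4, so 6 is a centroid.
Its neighbour 5 also leaves a largest component of size 4, so both are centroids.

5, 6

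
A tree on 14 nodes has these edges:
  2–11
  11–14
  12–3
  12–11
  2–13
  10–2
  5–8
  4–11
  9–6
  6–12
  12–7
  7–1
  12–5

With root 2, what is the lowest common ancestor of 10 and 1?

2

Path 10→root: 10 2; path 1→root: 1 7 12 11 2.
First common node: 2.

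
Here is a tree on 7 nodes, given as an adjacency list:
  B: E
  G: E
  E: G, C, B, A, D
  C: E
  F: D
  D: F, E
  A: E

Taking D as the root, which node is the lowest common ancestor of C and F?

C's ancestor chain is C, E, D and F's is F, D; they first meet at D.

D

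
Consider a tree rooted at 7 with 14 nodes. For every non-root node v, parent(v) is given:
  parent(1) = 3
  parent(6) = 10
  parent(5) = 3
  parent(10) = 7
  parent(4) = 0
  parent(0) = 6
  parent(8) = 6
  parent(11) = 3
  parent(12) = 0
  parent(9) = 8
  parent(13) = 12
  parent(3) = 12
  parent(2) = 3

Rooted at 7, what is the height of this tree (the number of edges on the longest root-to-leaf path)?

The longest root-to-leaf path is 7–10–6–0–12–3–5 (6 edges).

6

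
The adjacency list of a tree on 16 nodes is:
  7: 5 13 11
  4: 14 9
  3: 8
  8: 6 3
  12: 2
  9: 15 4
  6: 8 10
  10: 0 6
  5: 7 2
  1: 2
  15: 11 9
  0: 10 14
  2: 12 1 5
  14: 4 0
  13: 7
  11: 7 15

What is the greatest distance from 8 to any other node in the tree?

12

A farthest node from 8 is 1 (12 also at distance 12).
The path 8 – 6 – 10 – 0 – 14 – 4 – 9 – 15 – 11 – 7 – 5 – 2 – 1 has 12 edges.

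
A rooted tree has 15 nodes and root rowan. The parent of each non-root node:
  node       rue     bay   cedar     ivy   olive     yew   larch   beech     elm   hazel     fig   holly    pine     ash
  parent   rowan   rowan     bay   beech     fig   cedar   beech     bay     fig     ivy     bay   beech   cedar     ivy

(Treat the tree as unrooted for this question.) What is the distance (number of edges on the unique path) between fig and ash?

4

fig–bay–beech–ivy–ash: 4 edges.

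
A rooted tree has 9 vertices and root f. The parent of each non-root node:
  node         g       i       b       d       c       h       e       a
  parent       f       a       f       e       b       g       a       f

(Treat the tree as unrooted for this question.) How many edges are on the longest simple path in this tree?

5

A longest path is c–b–f–a–e–d, with 5 edges.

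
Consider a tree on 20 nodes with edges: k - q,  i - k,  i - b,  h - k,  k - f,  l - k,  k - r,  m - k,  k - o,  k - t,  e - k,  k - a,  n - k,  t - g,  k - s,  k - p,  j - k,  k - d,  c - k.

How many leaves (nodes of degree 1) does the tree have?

17

The leaves are a, b, c, d, e, f, g, h, j, l, m, n, o, p, q, r, s.
That is 17 leaves.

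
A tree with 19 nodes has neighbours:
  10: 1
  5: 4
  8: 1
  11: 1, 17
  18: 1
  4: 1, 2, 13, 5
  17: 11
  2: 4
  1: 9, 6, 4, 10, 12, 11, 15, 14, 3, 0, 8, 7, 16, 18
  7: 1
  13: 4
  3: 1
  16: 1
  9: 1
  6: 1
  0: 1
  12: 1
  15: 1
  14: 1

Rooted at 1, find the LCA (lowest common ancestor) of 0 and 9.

Path 0→root: 0 1; path 9→root: 9 1.
First common node: 1.

1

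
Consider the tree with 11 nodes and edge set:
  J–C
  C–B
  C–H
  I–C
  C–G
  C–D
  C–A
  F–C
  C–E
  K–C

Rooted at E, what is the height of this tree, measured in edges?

A deepest node is G, reached by E–C–G.
That path has 2 edges, so the height is 2.

2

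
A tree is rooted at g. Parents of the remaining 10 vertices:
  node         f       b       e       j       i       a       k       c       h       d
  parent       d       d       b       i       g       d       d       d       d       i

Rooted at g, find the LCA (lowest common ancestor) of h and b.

h's ancestor chain is h, d, i, g and b's is b, d, i, g; they first meet at d.

d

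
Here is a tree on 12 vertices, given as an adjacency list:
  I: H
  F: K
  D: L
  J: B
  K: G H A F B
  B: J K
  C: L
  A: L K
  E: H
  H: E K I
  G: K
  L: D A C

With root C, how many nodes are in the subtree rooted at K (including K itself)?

8

Descendants of K (including itself): K, H, B, F, G, I, E, J. That's 8.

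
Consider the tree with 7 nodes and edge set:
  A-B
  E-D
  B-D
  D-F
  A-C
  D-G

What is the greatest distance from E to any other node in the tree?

4

Distances from E peak at 4, attained at C.
E – D – B – A – C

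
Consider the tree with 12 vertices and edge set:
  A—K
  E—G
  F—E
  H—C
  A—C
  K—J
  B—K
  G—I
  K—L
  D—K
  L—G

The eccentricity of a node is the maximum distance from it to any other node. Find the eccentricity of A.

5

Distances from A peak at 5, attained at F.
A – K – L – G – E – F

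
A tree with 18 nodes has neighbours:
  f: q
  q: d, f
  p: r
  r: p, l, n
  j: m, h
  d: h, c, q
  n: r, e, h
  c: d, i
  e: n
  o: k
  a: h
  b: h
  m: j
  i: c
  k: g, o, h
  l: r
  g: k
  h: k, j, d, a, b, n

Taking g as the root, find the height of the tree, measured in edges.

5

i sits deepest: g – k – h – d – c – i — 5 edges from the root.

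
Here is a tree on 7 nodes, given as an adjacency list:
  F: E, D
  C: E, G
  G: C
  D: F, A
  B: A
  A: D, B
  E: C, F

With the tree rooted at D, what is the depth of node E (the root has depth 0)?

2

Path from D to E: D – F – E, which has 2 edges.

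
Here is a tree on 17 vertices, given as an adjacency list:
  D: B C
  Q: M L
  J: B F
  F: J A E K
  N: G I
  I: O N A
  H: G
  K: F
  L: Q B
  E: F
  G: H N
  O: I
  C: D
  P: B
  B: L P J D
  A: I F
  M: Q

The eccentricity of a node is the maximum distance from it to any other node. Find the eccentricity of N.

8

The node farthest from N is M, via N – I – A – F – J – B – L – Q – M — 8 edges.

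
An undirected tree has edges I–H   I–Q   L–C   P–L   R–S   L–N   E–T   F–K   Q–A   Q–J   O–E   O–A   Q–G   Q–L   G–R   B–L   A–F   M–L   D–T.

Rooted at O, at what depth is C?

O → A → Q → L → C — 4 edges.

4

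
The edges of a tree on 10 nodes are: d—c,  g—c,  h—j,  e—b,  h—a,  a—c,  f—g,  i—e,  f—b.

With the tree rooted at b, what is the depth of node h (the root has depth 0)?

5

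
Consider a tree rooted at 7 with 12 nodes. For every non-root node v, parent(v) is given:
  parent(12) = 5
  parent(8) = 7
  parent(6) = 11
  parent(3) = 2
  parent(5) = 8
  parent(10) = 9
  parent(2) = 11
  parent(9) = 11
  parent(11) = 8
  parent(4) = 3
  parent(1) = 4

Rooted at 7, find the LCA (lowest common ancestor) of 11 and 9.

11's ancestor chain is 11, 8, 7 and 9's is 9, 11, 8, 7; they first meet at 11.

11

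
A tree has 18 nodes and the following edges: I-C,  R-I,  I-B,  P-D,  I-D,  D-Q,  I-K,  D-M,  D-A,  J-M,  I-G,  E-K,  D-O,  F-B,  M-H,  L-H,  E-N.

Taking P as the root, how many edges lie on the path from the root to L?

Path from P to L: P–D–M–H–L, which has 4 edges.

4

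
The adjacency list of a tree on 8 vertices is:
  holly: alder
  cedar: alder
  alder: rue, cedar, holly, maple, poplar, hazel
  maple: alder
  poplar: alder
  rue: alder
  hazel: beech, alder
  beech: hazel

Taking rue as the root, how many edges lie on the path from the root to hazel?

2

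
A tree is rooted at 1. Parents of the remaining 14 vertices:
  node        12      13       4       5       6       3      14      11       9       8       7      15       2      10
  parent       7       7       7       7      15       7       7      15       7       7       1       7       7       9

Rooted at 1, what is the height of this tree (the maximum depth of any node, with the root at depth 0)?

11 sits deepest: 1 – 7 – 15 – 11 — 3 edges from the root.

3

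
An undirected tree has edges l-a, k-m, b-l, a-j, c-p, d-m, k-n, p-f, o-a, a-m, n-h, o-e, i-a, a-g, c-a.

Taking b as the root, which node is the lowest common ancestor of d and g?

Ancestors of d (toward the root): d, m, a, l, b.
Ancestors of g: g, a, l, b.
The deepest node appearing in both lists is a.

a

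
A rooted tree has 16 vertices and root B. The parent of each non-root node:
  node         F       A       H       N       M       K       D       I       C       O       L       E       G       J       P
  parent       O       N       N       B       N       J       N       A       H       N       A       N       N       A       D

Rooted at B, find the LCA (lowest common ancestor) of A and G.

N

Path A→root: A N B; path G→root: G N B.
First common node: N.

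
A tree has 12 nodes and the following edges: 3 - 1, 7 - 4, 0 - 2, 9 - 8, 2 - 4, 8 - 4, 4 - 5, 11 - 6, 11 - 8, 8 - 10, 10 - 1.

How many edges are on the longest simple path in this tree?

BFS from 0 reaches 3 last, at distance 6; BFS from 3 confirms no node is farther.
Path: 0-2-4-8-10-1-3.

6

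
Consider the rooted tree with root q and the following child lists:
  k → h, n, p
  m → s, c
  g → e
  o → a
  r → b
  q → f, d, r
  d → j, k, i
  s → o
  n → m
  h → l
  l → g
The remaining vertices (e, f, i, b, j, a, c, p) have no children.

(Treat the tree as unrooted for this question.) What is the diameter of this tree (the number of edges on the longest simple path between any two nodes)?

Starting from a, a farthest node is b at distance 9.
One longest path: a–o–s–m–n–k–d–q–r–b.
So the diameter is 9.

9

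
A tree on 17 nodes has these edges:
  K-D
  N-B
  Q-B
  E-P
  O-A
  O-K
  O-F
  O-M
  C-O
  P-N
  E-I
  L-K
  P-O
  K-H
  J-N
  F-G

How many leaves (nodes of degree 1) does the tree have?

10

Exactly 10 nodes have a single neighbour: A, C, D, G, H, I, J, L, M, Q.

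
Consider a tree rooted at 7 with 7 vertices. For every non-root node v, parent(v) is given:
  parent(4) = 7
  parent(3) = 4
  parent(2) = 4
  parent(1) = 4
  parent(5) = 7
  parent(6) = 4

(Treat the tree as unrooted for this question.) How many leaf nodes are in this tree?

The leaves are 1, 2, 3, 5, 6.
That is 5 leaves.

5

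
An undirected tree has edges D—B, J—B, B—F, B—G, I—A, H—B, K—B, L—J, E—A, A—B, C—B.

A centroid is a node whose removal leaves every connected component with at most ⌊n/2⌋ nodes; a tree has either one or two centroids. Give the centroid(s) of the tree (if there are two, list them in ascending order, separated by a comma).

Delete B: the remaining components have sizes 3, 2, 1, 1, 1, 1, 1, 1. Max 3 ≤ 6, so B is a centroid.
Every other node leaves some component of size > 6, so the centroid is unique.

B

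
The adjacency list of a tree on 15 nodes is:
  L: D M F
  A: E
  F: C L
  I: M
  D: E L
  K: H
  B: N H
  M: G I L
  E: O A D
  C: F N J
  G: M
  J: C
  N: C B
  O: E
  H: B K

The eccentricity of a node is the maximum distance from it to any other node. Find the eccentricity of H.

8

Distances from H peak at 8, attained at A (O also at distance 8).
H – B – N – C – F – L – D – E – A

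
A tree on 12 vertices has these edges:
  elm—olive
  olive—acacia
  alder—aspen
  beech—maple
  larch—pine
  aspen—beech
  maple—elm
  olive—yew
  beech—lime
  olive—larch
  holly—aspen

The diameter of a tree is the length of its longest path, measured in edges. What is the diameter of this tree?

7

BFS from pine reaches holly last, at distance 7; BFS from holly confirms no node is farther.
Path: pine–larch–olive–elm–maple–beech–aspen–holly.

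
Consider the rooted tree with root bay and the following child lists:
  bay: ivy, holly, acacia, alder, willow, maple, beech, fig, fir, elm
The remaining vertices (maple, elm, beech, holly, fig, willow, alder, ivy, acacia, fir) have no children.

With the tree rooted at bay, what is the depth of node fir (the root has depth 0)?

1

Path from bay to fir: bay–fir, which has 1 edges.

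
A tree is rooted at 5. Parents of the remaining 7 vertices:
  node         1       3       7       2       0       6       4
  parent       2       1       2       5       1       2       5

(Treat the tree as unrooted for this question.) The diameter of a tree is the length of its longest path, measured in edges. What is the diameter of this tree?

Starting from 3, a farthest node is 4 at distance 4.
One longest path: 3 – 1 – 2 – 5 – 4.
So the diameter is 4.

4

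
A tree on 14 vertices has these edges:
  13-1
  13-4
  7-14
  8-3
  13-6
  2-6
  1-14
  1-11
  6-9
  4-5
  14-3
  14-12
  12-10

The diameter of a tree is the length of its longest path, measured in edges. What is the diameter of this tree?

Starting from 2, a farthest node is 10 at distance 6.
One longest path: 2–6–13–1–14–12–10.
So the diameter is 6.

6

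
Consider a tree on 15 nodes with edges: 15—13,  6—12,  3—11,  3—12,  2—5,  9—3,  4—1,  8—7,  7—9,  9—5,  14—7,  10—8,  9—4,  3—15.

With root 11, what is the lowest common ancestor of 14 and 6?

3

Path 14→root: 14 7 9 3 11; path 6→root: 6 12 3 11.
First common node: 3.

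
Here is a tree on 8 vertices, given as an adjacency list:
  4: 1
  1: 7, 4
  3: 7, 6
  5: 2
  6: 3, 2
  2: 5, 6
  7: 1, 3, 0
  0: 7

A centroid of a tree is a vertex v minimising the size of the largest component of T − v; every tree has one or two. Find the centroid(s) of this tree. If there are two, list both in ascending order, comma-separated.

3, 7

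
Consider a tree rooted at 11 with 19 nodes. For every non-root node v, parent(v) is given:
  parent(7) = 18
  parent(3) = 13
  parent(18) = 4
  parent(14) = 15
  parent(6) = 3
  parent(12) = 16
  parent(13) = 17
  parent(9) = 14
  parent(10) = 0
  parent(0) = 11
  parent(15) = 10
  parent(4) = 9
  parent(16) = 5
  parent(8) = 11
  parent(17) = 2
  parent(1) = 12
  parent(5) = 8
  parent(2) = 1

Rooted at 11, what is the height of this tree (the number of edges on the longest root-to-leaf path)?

10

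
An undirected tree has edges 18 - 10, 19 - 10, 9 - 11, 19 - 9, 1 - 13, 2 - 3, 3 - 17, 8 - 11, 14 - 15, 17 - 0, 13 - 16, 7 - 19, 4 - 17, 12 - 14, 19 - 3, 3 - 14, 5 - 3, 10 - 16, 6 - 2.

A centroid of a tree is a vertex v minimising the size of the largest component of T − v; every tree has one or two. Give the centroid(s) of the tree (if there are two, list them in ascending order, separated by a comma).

3, 19

If 19 is removed the pieces have sizes 10, 5, 3, 1, all ≤ ⌊20/2⌋ = 10.
Its neighbour 3 also leaves a largest component of size 10, so both are centroids.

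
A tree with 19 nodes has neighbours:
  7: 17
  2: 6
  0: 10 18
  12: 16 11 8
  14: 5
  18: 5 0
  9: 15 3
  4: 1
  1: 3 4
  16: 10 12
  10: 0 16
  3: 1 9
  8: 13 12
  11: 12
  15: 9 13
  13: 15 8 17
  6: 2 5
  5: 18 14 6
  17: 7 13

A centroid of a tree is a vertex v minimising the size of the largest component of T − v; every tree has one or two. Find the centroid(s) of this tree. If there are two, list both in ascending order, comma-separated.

Removing 12 splits the tree into components of sizes 9, 8, 1; the largest is 9 ≤ ⌊19/2⌋ = 9.
No neighbour of 12 does as well, so 12 is the unique centroid.

12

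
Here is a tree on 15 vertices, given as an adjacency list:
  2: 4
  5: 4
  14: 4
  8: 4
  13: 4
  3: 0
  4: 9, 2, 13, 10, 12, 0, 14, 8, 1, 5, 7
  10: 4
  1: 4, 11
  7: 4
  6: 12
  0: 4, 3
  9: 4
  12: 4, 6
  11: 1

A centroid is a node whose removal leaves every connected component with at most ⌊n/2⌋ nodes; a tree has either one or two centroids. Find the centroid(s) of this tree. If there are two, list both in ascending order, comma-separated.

4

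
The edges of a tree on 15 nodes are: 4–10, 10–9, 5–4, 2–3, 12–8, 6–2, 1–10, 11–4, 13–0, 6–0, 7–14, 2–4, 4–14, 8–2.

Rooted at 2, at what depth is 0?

Path from 2 to 0: 2 – 6 – 0, which has 2 edges.

2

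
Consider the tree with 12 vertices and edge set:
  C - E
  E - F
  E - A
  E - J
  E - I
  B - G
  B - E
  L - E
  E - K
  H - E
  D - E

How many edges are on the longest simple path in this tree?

3

Starting from G, a farthest node is K at distance 3.
One longest path: G - B - E - K.
So the diameter is 3.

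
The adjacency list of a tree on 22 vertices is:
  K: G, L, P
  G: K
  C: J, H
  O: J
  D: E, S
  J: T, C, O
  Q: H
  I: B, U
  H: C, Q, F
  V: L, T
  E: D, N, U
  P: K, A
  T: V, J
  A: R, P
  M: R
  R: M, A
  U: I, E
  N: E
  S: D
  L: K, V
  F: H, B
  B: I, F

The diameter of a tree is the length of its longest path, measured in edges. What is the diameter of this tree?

BFS from S reaches M last, at distance 17; BFS from M confirms no node is farther.
Path: S–D–E–U–I–B–F–H–C–J–T–V–L–K–P–A–R–M.

17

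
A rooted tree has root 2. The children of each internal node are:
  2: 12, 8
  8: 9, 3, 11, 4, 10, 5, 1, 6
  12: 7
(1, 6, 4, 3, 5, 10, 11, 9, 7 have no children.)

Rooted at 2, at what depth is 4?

Climbing from 4 to the root: 4 – 8 – 2. That's 2 steps.

2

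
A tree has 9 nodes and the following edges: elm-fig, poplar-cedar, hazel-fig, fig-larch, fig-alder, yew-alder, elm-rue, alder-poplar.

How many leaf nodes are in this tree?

5

The leaves are cedar, hazel, larch, rue, yew.
That is 5 leaves.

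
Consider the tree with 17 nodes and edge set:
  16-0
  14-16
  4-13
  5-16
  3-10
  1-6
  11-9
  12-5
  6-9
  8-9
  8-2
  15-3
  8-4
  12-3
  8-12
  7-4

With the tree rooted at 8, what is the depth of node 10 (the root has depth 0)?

3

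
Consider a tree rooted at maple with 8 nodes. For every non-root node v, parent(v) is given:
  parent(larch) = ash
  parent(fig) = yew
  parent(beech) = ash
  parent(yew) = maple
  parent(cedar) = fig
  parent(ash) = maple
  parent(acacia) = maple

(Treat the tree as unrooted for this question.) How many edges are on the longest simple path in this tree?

5

A longest path is beech – ash – maple – yew – fig – cedar, with 5 edges.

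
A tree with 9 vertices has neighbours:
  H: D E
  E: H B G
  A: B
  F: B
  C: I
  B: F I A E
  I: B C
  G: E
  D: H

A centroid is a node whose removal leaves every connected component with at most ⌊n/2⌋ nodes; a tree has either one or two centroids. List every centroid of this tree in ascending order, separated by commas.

B

Removing B splits the tree into components of sizes 4, 2, 1, 1; the largest is 4 ≤ ⌊9/2⌋ = 4.
No neighbour of B does as well, so B is the unique centroid.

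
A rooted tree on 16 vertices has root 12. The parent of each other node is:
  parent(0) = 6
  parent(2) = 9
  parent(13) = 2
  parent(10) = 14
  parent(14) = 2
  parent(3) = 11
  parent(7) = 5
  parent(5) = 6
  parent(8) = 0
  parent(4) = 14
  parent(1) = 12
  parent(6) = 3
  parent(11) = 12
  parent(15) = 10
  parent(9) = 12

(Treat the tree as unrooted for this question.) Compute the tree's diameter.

10

Starting from 7, a farthest node is 15 at distance 10.
One longest path: 7 - 5 - 6 - 3 - 11 - 12 - 9 - 2 - 14 - 10 - 15.
So the diameter is 10.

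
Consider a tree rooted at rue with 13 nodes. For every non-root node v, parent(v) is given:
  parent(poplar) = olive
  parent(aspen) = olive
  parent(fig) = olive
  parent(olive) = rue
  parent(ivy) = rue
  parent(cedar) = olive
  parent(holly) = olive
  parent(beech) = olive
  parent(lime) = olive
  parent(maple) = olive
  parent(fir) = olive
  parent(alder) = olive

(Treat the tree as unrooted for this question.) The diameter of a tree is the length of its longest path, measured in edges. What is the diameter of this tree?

3

A longest path is ivy–rue–olive–cedar, with 3 edges.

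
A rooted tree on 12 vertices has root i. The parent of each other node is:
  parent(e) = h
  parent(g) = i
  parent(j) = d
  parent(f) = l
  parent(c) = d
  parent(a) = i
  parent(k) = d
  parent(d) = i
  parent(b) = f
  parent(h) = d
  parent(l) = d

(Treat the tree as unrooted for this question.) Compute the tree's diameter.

5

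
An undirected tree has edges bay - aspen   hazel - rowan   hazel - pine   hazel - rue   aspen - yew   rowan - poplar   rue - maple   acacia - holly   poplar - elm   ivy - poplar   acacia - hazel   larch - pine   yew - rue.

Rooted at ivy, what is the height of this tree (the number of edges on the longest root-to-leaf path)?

7

A deepest node is bay, reached by ivy–poplar–rowan–hazel–rue–yew–aspen–bay.
That path has 7 edges, so the height is 7.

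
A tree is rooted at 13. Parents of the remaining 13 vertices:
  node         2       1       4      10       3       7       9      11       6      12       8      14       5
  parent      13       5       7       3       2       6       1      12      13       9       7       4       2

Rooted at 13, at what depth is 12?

5

Path from 13 to 12: 13–2–5–1–9–12, which has 5 edges.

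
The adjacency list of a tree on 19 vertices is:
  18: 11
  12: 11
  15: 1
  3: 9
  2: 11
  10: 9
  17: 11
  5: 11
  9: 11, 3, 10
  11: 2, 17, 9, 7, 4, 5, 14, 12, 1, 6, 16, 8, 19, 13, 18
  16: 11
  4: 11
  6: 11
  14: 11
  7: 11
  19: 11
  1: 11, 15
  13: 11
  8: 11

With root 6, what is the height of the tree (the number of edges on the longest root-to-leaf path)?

3

A deepest node is 15, reached by 6-11-1-15.
That path has 3 edges, so the height is 3.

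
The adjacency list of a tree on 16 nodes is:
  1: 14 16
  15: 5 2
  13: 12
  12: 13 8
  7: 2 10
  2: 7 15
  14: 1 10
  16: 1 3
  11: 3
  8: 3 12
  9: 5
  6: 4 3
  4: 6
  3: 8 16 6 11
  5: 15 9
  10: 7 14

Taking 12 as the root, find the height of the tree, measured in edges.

The longest root-to-leaf path is 12 → 8 → 3 → 16 → 1 → 14 → 10 → 7 → 2 → 15 → 5 → 9 (11 edges).

11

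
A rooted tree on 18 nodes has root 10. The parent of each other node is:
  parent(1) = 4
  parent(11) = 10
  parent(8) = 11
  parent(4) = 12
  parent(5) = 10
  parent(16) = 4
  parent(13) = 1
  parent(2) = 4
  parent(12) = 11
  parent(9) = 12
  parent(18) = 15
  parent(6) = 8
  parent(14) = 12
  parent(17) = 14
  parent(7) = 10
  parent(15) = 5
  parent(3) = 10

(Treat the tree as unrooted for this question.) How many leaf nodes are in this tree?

9

The leaves are 2, 3, 6, 7, 9, 13, 16, 17, 18.
That is 9 leaves.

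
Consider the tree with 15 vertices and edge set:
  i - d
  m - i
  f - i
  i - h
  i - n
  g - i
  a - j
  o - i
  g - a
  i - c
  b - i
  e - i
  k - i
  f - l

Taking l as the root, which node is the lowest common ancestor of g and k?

i

Path g→root: g i f l; path k→root: k i f l.
First common node: i.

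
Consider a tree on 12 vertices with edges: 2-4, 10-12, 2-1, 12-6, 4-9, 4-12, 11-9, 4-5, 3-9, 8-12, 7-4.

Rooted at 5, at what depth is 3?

5–4–9–3 — 3 edges.

3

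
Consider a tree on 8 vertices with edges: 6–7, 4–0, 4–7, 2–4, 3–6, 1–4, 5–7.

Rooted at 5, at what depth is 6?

2

Climbing from 6 to the root: 6 → 7 → 5. That's 2 steps.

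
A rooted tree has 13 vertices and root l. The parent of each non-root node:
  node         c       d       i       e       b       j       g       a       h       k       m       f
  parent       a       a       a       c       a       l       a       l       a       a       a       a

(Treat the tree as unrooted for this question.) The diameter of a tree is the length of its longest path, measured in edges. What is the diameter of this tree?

Starting from e, a farthest node is j at distance 4.
One longest path: e-c-a-l-j.
So the diameter is 4.

4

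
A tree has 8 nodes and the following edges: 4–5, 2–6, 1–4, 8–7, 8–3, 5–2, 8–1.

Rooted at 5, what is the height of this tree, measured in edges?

4

A deepest node is 7, reached by 5 → 4 → 1 → 8 → 7.
That path has 4 edges, so the height is 4.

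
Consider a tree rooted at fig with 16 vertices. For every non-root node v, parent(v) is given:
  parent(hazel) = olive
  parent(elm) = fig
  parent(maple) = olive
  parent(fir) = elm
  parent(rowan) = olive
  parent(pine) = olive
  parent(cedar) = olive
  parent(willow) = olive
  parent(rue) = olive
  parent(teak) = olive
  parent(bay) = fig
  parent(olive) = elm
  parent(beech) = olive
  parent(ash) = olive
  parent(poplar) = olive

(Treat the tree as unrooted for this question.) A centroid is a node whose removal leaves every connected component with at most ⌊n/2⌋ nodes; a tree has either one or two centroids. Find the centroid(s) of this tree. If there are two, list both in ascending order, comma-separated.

If olive is removed the pieces have sizes 4, 1, 1, 1, 1, 1, 1, 1, 1, 1, 1, 1, all ≤ ⌊16/2⌋ = 8.
Every other node leaves some component of size > 8, so the centroid is unique.

olive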